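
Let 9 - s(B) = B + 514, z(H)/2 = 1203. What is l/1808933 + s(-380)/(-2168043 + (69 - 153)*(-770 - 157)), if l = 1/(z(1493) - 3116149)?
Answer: 971129732672/16238648760109377 ≈ 5.9804e-5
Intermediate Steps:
z(H) = 2406 (z(H) = 2*1203 = 2406)
s(B) = -505 - B (s(B) = 9 - (B + 514) = 9 - (514 + B) = 9 + (-514 - B) = -505 - B)
l = -1/3113743 (l = 1/(2406 - 3116149) = 1/(-3113743) = -1/3113743 ≈ -3.2116e-7)
l/1808933 + s(-380)/(-2168043 + (69 - 153)*(-770 - 157)) = -1/3113743/1808933 + (-505 - 1*(-380))/(-2168043 + (69 - 153)*(-770 - 157)) = -1/3113743*1/1808933 + (-505 + 380)/(-2168043 - 84*(-927)) = -1/5632552466219 - 125/(-2168043 + 77868) = -1/5632552466219 - 125/(-2090175) = -1/5632552466219 - 125*(-1/2090175) = -1/5632552466219 + 5/83607 = 971129732672/16238648760109377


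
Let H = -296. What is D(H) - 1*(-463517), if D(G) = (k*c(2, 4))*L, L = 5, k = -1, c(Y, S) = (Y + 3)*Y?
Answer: 463467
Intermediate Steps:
c(Y, S) = Y*(3 + Y) (c(Y, S) = (3 + Y)*Y = Y*(3 + Y))
D(G) = -50 (D(G) = -2*(3 + 2)*5 = -2*5*5 = -1*10*5 = -10*5 = -50)
D(H) - 1*(-463517) = -50 - 1*(-463517) = -50 + 463517 = 463467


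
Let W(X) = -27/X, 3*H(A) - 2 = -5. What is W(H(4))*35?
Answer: 945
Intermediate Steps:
H(A) = -1 (H(A) = 2/3 + (1/3)*(-5) = 2/3 - 5/3 = -1)
W(H(4))*35 = -27/(-1)*35 = -27*(-1)*35 = 27*35 = 945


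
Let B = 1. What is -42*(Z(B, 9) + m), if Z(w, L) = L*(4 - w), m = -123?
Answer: 4032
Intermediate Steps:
-42*(Z(B, 9) + m) = -42*(9*(4 - 1*1) - 123) = -42*(9*(4 - 1) - 123) = -42*(9*3 - 123) = -42*(27 - 123) = -42*(-96) = 4032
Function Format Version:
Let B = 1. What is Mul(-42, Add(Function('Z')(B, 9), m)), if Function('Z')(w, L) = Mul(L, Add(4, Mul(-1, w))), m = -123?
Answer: 4032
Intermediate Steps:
Mul(-42, Add(Function('Z')(B, 9), m)) = Mul(-42, Add(Mul(9, Add(4, Mul(-1, 1))), -123)) = Mul(-42, Add(Mul(9, Add(4, -1)), -123)) = Mul(-42, Add(Mul(9, 3), -123)) = Mul(-42, Add(27, -123)) = Mul(-42, -96) = 4032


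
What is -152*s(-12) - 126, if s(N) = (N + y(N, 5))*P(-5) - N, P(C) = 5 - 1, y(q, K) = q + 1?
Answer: 12034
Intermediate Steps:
y(q, K) = 1 + q
P(C) = 4
s(N) = 4 + 7*N (s(N) = (N + (1 + N))*4 - N = (1 + 2*N)*4 - N = (4 + 8*N) - N = 4 + 7*N)
-152*s(-12) - 126 = -152*(4 + 7*(-12)) - 126 = -152*(4 - 84) - 126 = -152*(-80) - 126 = 12160 - 126 = 12034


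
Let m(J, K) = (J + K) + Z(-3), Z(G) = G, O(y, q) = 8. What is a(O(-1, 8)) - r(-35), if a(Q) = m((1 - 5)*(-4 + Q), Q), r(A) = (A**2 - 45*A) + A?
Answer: -2776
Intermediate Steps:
r(A) = A**2 - 44*A
m(J, K) = -3 + J + K (m(J, K) = (J + K) - 3 = -3 + J + K)
a(Q) = 13 - 3*Q (a(Q) = -3 + (1 - 5)*(-4 + Q) + Q = -3 - 4*(-4 + Q) + Q = -3 + (16 - 4*Q) + Q = 13 - 3*Q)
a(O(-1, 8)) - r(-35) = (13 - 3*8) - (-35)*(-44 - 35) = (13 - 24) - (-35)*(-79) = -11 - 1*2765 = -11 - 2765 = -2776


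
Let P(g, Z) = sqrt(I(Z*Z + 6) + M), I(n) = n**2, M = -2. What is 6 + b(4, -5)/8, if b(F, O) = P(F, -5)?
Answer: 6 + sqrt(959)/8 ≈ 9.8710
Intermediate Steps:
P(g, Z) = sqrt(-2 + (6 + Z**2)**2) (P(g, Z) = sqrt((Z*Z + 6)**2 - 2) = sqrt((Z**2 + 6)**2 - 2) = sqrt((6 + Z**2)**2 - 2) = sqrt(-2 + (6 + Z**2)**2))
b(F, O) = sqrt(959) (b(F, O) = sqrt(-2 + (6 + (-5)**2)**2) = sqrt(-2 + (6 + 25)**2) = sqrt(-2 + 31**2) = sqrt(-2 + 961) = sqrt(959))
6 + b(4, -5)/8 = 6 + sqrt(959)/8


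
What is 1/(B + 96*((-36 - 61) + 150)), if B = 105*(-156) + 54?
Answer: -1/11238 ≈ -8.8984e-5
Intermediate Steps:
B = -16326 (B = -16380 + 54 = -16326)
1/(B + 96*((-36 - 61) + 150)) = 1/(-16326 + 96*((-36 - 61) + 150)) = 1/(-16326 + 96*(-97 + 150)) = 1/(-16326 + 96*53) = 1/(-16326 + 5088) = 1/(-11238) = -1/11238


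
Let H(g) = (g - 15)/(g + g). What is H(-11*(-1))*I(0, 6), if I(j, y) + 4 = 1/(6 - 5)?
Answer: 6/11 ≈ 0.54545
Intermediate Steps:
I(j, y) = -3 (I(j, y) = -4 + 1/(6 - 5) = -4 + 1/1 = -4 + 1 = -3)
H(g) = (-15 + g)/(2*g) (H(g) = (-15 + g)/((2*g)) = (-15 + g)*(1/(2*g)) = (-15 + g)/(2*g))
H(-11*(-1))*I(0, 6) = ((-15 - 11*(-1))/(2*((-11*(-1)))))*(-3) = ((½)*(-15 + 11)/11)*(-3) = ((½)*(1/11)*(-4))*(-3) = -2/11*(-3) = 6/11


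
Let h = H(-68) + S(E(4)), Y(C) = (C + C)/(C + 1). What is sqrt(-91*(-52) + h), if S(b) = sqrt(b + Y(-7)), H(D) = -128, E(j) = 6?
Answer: sqrt(41436 + 15*sqrt(3))/3 ≈ 67.874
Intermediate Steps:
Y(C) = 2*C/(1 + C) (Y(C) = (2*C)/(1 + C) = 2*C/(1 + C))
S(b) = sqrt(7/3 + b) (S(b) = sqrt(b + 2*(-7)/(1 - 7)) = sqrt(b + 2*(-7)/(-6)) = sqrt(b + 2*(-7)*(-1/6)) = sqrt(b + 7/3) = sqrt(7/3 + b))
h = -128 + 5*sqrt(3)/3 (h = -128 + sqrt(21 + 9*6)/3 = -128 + sqrt(21 + 54)/3 = -128 + sqrt(75)/3 = -128 + (5*sqrt(3))/3 = -128 + 5*sqrt(3)/3 ≈ -125.11)
sqrt(-91*(-52) + h) = sqrt(-91*(-52) + (-128 + 5*sqrt(3)/3)) = sqrt(4732 + (-128 + 5*sqrt(3)/3)) = sqrt(4604 + 5*sqrt(3)/3)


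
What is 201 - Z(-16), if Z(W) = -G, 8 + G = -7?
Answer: 186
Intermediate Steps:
G = -15 (G = -8 - 7 = -15)
Z(W) = 15 (Z(W) = -1*(-15) = 15)
201 - Z(-16) = 201 - 1*15 = 201 - 15 = 186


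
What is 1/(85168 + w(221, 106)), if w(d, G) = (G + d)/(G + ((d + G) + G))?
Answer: 539/45905879 ≈ 1.1741e-5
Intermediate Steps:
w(d, G) = (G + d)/(d + 3*G) (w(d, G) = (G + d)/(G + ((G + d) + G)) = (G + d)/(G + (d + 2*G)) = (G + d)/(d + 3*G))
1/(85168 + w(221, 106)) = 1/(85168 + (106 + 221)/(221 + 3*106)) = 1/(85168 + 327/(221 + 318)) = 1/(85168 + 327/539) = 1/(45905879/539) = 539/45905879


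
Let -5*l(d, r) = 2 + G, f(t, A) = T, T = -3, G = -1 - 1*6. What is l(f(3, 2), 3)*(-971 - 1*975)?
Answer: -1946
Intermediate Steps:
G = -7 (G = -1 - 6 = -7)
f(t, A) = -3
l(d, r) = 1 (l(d, r) = -(2 - 7)/5 = -1/5*(-5) = 1)
l(f(3, 2), 3)*(-971 - 1*975) = 1*(-971 - 1*975) = 1*(-971 - 975) = 1*(-1946) = -1946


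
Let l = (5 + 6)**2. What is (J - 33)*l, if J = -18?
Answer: -6171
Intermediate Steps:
l = 121 (l = 11**2 = 121)
(J - 33)*l = (-18 - 33)*121 = -51*121 = -6171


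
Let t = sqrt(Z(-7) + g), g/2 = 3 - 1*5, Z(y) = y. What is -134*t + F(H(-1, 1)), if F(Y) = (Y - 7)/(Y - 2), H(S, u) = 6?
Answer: -1/4 - 134*I*sqrt(11) ≈ -0.25 - 444.43*I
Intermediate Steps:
g = -4 (g = 2*(3 - 1*5) = 2*(3 - 5) = 2*(-2) = -4)
F(Y) = (-7 + Y)/(-2 + Y)
t = I*sqrt(11) (t = sqrt(-7 - 4) = sqrt(-11) = I*sqrt(11) ≈ 3.3166*I)
-134*t + F(H(-1, 1)) = -134*I*sqrt(11) + (-7 + 6)/(-2 + 6) = -134*I*sqrt(11) - 1/4 = -1/4 - 134*I*sqrt(11)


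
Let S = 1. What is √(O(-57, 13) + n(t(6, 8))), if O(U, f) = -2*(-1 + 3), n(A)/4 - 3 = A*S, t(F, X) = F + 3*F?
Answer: 2*√26 ≈ 10.198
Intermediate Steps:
t(F, X) = 4*F
n(A) = 12 + 4*A (n(A) = 12 + 4*(A*1) = 12 + 4*A)
O(U, f) = -4 (O(U, f) = -2*2 = -4)
√(O(-57, 13) + n(t(6, 8))) = √(-4 + (12 + 4*(4*6))) = √(-4 + (12 + 4*24)) = √(-4 + (12 + 96)) = √(-4 + 108) = √104 = 2*√26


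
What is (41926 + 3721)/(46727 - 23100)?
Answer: 45647/23627 ≈ 1.9320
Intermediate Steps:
(41926 + 3721)/(46727 - 23100) = 45647/23627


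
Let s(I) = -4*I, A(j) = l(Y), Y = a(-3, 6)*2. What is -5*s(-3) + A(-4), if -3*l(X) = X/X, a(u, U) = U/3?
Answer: -181/3 ≈ -60.333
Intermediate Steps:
a(u, U) = U/3 (a(u, U) = U*(1/3) = U/3)
Y = 4 (Y = ((1/3)*6)*2 = 2*2 = 4)
l(X) = -1/3 (l(X) = -X/(3*X) = -1/3*1 = -1/3)
A(j) = -1/3
-5*s(-3) + A(-4) = -(-20)*(-3) - 1/3 = -5*12 - 1/3 = -60 - 1/3 = -181/3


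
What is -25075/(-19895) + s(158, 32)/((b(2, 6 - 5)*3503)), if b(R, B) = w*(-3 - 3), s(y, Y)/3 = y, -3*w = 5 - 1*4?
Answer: 18510568/13938437 ≈ 1.3280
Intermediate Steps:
w = -1/3 (w = -(5 - 1*4)/3 = -(5 - 4)/3 = -1/3*1 = -1/3 ≈ -0.33333)
s(y, Y) = 3*y
b(R, B) = 2 (b(R, B) = -(-3 - 3)/3 = -1/3*(-6) = 2)
-25075/(-19895) + s(158, 32)/((b(2, 6 - 5)*3503)) = -25075/(-19895) + (3*158)/((2*3503)) = -25075*(-1/19895) + 474/7006 = 5015/3979 + 474*(1/7006) = 5015/3979 + 237/3503 = 18510568/13938437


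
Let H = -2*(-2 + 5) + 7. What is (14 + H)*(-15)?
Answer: -225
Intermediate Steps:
H = 1 (H = -2*3 + 7 = -6 + 7 = 1)
(14 + H)*(-15) = (14 + 1)*(-15) = 15*(-15) = -225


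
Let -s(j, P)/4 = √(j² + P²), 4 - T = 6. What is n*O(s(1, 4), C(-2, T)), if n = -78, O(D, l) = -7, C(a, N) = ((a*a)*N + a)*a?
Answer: 546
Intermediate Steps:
T = -2 (T = 4 - 1*6 = 4 - 6 = -2)
s(j, P) = -4*√(P² + j²) (s(j, P) = -4*√(j² + P²) = -4*√(P² + j²))
C(a, N) = a*(a + N*a²) (C(a, N) = (a²*N + a)*a = (N*a² + a)*a = (a + N*a²)*a = a*(a + N*a²))
n*O(s(1, 4), C(-2, T)) = -78*(-7) = 546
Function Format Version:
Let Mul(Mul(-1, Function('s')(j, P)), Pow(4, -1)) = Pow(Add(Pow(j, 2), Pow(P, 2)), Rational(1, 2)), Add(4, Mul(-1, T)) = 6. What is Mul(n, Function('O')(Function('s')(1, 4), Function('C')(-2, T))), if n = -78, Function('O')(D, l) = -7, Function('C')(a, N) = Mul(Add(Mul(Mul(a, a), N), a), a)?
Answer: 546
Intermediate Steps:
T = -2 (T = Add(4, Mul(-1, 6)) = Add(4, -6) = -2)
Function('s')(j, P) = Mul(-4, Pow(Add(Pow(P, 2), Pow(j, 2)), Rational(1, 2))) (Function('s')(j, P) = Mul(-4, Pow(Add(Pow(j, 2), Pow(P, 2)), Rational(1, 2))) = Mul(-4, Pow(Add(Pow(P, 2), Pow(j, 2)), Rational(1, 2))))
Function('C')(a, N) = Mul(a, Add(a, Mul(N, Pow(a, 2)))) (Function('C')(a, N) = Mul(Add(Mul(Pow(a, 2), N), a), a) = Mul(Add(Mul(N, Pow(a, 2)), a), a) = Mul(Add(a, Mul(N, Pow(a, 2))), a) = Mul(a, Add(a, Mul(N, Pow(a, 2)))))
Mul(n, Function('O')(Function('s')(1, 4), Function('C')(-2, T))) = Mul(-78, -7) = 546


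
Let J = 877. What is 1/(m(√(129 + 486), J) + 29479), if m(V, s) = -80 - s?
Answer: 1/28522 ≈ 3.5061e-5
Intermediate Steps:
1/(m(√(129 + 486), J) + 29479) = 1/((-80 - 1*877) + 29479) = 1/((-80 - 877) + 29479) = 1/(-957 + 29479) = 1/28522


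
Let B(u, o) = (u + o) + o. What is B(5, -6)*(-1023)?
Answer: 7161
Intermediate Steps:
B(u, o) = u + 2*o (B(u, o) = (o + u) + o = u + 2*o)
B(5, -6)*(-1023) = (5 + 2*(-6))*(-1023) = (5 - 12)*(-1023) = -7*(-1023) = 7161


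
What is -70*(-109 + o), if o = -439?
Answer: 38360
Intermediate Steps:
-70*(-109 + o) = -70*(-109 - 439) = -70*(-548) = 38360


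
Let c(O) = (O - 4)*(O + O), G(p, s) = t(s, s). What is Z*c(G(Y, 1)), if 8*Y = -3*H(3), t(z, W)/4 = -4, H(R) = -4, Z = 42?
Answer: 26880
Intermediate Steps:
t(z, W) = -16 (t(z, W) = 4*(-4) = -16)
Y = 3/2 (Y = (-3*(-4))/8 = (1/8)*12 = 3/2 ≈ 1.5000)
G(p, s) = -16
c(O) = 2*O*(-4 + O) (c(O) = (-4 + O)*(2*O) = 2*O*(-4 + O))
Z*c(G(Y, 1)) = 42*(2*(-16)*(-4 - 16)) = 42*(2*(-16)*(-20)) = 42*640 = 26880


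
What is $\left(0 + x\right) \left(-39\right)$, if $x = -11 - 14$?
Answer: $975$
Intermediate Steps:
$x = -25$
$\left(0 + x\right) \left(-39\right) = \left(0 - 25\right) \left(-39\right) = \left(-25\right) \left(-39\right) = 975$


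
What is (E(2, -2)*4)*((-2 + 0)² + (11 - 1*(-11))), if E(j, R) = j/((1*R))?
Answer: -104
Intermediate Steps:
E(j, R) = j/R
(E(2, -2)*4)*((-2 + 0)² + (11 - 1*(-11))) = ((2/(-2))*4)*((-2 + 0)² + (11 - 1*(-11))) = ((2*(-½))*4)*((-2)² + (11 + 11)) = (-1*4)*(4 + 22) = -4*26 = -104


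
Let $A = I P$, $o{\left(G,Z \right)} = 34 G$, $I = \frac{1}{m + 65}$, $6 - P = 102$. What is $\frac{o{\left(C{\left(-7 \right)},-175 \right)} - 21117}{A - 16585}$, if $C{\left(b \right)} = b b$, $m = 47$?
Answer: $\frac{136157}{116101} \approx 1.1727$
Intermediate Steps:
$P = -96$ ($P = 6 - 102 = -96$)
$I = \frac{1}{112}$ ($I = \frac{1}{47 + 65} = \frac{1}{112} \approx 0.0089286$)
$C{\left(b \right)} = b^{2}$
$A = - \frac{6}{7}$ ($A = \frac{1}{112} \left(-96\right) = - \frac{6}{7} \approx -0.85714$)
$\frac{o{\left(C{\left(-7 \right)},-175 \right)} - 21117}{A - 16585} = \frac{34 \left(-7\right)^{2} - 21117}{- \frac{6}{7} - 16585} = \frac{34 \cdot 49 - 21117}{- \frac{116101}{7}} = \left(1666 - 21117\right) \left(- \frac{7}{116101}\right) = \left(-19451\right) \left(- \frac{7}{116101}\right) = \frac{136157}{116101}$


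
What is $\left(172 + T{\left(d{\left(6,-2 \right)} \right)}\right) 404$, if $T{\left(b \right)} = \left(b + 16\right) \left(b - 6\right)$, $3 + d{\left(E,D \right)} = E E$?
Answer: $603980$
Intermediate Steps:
$d{\left(E,D \right)} = -3 + E^{2}$ ($d{\left(E,D \right)} = -3 + E E = -3 + E^{2}$)
$T{\left(b \right)} = \left(-6 + b\right) \left(16 + b\right)$ ($T{\left(b \right)} = \left(16 + b\right) \left(-6 + b\right) = \left(-6 + b\right) \left(16 + b\right)$)
$\left(172 + T{\left(d{\left(6,-2 \right)} \right)}\right) 404 = \left(172 + \left(-96 + \left(-3 + 6^{2}\right)^{2} + 10 \left(-3 + 6^{2}\right)\right)\right) 404 = \left(172 + \left(-96 + \left(-3 + 36\right)^{2} + 10 \left(-3 + 36\right)\right)\right) 404 = \left(172 + \left(-96 + 33^{2} + 10 \cdot 33\right)\right) 404 = \left(172 + \left(-96 + 1089 + 330\right)\right) 404 = \left(172 + 1323\right) 404 = 1495 \cdot 404 = 603980$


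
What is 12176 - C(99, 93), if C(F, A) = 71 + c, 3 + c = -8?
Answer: 12116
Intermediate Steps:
c = -11 (c = -3 - 8 = -11)
C(F, A) = 60 (C(F, A) = 71 - 11 = 60)
12176 - C(99, 93) = 12176 - 1*60 = 12176 - 60 = 12116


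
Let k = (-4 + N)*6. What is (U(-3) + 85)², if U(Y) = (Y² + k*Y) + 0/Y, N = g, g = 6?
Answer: 3364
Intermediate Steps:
N = 6
k = 12 (k = (-4 + 6)*6 = 2*6 = 12)
U(Y) = Y² + 12*Y (U(Y) = (Y² + 12*Y) + 0/Y = (Y² + 12*Y) + 0 = Y² + 12*Y)
(U(-3) + 85)² = (-3*(12 - 3) + 85)² = (-3*9 + 85)² = (-27 + 85)² = 58² = 3364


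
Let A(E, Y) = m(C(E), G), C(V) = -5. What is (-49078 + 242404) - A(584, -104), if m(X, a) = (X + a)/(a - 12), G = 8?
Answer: 773307/4 ≈ 1.9333e+5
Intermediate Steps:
m(X, a) = (X + a)/(-12 + a)
A(E, Y) = -3/4 (A(E, Y) = (-5 + 8)/(-12 + 8) = 3/(-4) = -1/4*3 = -3/4)
(-49078 + 242404) - A(584, -104) = (-49078 + 242404) - 1*(-3/4) = 193326 + 3/4 = 773307/4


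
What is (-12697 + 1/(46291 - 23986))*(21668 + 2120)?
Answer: -6736918220192/22305 ≈ -3.0204e+8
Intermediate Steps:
(-12697 + 1/(46291 - 23986))*(21668 + 2120) = (-12697 + 1/22305)*23788 = -283206584/22305*23788 = -6736918220192/22305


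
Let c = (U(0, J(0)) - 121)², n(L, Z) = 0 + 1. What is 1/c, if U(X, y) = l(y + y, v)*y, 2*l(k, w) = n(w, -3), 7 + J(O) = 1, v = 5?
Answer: 1/15376 ≈ 6.5036e-5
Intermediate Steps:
n(L, Z) = 1
J(O) = -6 (J(O) = -7 + 1 = -6)
l(k, w) = ½ (l(k, w) = (½)*1 = ½)
U(X, y) = y/2
c = 15376 (c = ((½)*(-6) - 121)² = (-3 - 121)² = (-124)² = 15376)
1/c = 1/15376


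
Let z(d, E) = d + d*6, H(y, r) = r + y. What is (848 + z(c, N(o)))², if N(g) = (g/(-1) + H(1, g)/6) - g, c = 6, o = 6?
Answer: 792100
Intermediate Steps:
N(g) = ⅙ - 11*g/6 (N(g) = (g/(-1) + (g + 1)/6) - g = (g*(-1) + (1 + g)*(⅙)) - g = (-g + (⅙ + g/6)) - g = (⅙ - 5*g/6) - g = ⅙ - 11*g/6)
z(d, E) = 7*d (z(d, E) = d + 6*d = 7*d)
(848 + z(c, N(o)))² = (848 + 7*6)² = (848 + 42)² = 890² = 792100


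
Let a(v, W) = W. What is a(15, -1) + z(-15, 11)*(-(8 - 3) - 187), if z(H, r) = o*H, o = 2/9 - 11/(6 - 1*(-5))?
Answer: -2241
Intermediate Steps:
o = -7/9 (o = 2*(⅑) - 11/(6 + 5) = 2/9 - 11/11 = 2/9 - 11*1/11 = 2/9 - 1 = -7/9 ≈ -0.77778)
z(H, r) = -7*H/9
a(15, -1) + z(-15, 11)*(-(8 - 3) - 187) = -1 + (-7/9*(-15))*(-(8 - 3) - 187) = -1 + 35*(-1*5 - 187)/3 = -1 + 35*(-5 - 187)/3 = -1 + (35/3)*(-192) = -1 - 2240 = -2241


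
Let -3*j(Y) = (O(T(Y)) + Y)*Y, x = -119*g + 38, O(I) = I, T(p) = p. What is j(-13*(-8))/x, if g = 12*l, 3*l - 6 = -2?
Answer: 10816/2799 ≈ 3.8642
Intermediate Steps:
l = 4/3 (l = 2 + (⅓)*(-2) = 2 - ⅔ = 4/3 ≈ 1.3333)
g = 16 (g = 12*(4/3) = 16)
x = -1866 (x = -119*16 + 38 = -1904 + 38 = -1866)
j(Y) = -2*Y²/3 (j(Y) = -(Y + Y)*Y/3 = -2*Y*Y/3 = -2*Y²/3)
j(-13*(-8))/x = -2*(-13*(-8))²/3/(-1866) = -⅔*104²*(-1/1866) = -⅔*10816*(-1/1866) = -21632/3*(-1/1866) = 10816/2799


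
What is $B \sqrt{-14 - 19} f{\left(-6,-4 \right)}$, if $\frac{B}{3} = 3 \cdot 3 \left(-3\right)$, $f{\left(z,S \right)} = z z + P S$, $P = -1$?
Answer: $- 3240 i \sqrt{33} \approx - 18612.0 i$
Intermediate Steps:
$f{\left(z,S \right)} = z^{2} - S$ ($f{\left(z,S \right)} = z z - S = z^{2} - S$)
$B = -81$ ($B = 3 \cdot 3 \cdot 3 \left(-3\right) = 3 \cdot 9 \left(-3\right) = 3 \left(-27\right) = -81$)
$B \sqrt{-14 - 19} f{\left(-6,-4 \right)} = - 81 \sqrt{-14 - 19} \left(\left(-6\right)^{2} - -4\right) = - 81 \sqrt{-33} \left(36 + 4\right) = - 81 i \sqrt{33} \cdot 40 = - 3240 i \sqrt{33}$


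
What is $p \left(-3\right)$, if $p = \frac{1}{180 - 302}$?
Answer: $\frac{3}{122} \approx 0.02459$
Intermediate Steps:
$p = - \frac{1}{122}$ ($p = \frac{1}{-122} = - \frac{1}{122} \approx -0.0081967$)
$p \left(-3\right) = \left(- \frac{1}{122}\right) \left(-3\right) = \frac{3}{122}$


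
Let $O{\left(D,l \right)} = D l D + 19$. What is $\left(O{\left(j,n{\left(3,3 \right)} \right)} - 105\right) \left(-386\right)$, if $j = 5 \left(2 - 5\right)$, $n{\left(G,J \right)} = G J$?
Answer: $-748454$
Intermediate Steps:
$j = -15$ ($j = 5 \left(-3\right) = -15$)
$O{\left(D,l \right)} = 19 + l D^{2}$ ($O{\left(D,l \right)} = l D^{2} + 19 = 19 + l D^{2}$)
$\left(O{\left(j,n{\left(3,3 \right)} \right)} - 105\right) \left(-386\right) = \left(\left(19 + 3 \cdot 3 \left(-15\right)^{2}\right) - 105\right) \left(-386\right) = \left(\left(19 + 9 \cdot 225\right) - 105\right) \left(-386\right) = \left(\left(19 + 2025\right) - 105\right) \left(-386\right) = \left(2044 - 105\right) \left(-386\right) = 1939 \left(-386\right) = -748454$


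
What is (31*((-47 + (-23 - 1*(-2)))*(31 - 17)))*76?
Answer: -2242912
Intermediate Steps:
(31*((-47 + (-23 - 1*(-2)))*(31 - 17)))*76 = (31*((-47 + (-23 + 2))*14))*76 = (31*((-47 - 21)*14))*76 = (31*(-68*14))*76 = (31*(-952))*76 = -29512*76 = -2242912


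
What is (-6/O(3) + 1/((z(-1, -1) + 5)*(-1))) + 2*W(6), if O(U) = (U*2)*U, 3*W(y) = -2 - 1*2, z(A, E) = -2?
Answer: -10/3 ≈ -3.3333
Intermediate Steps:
W(y) = -4/3 (W(y) = (-2 - 1*2)/3 = (-2 - 2)/3 = (1/3)*(-4) = -4/3)
O(U) = 2*U**2 (O(U) = (2*U)*U = 2*U**2)
(-6/O(3) + 1/((z(-1, -1) + 5)*(-1))) + 2*W(6) = (-6/(2*3**2) + 1/((-2 + 5)*(-1))) + 2*(-4/3) = (-6/(2*9) - 1/3) - 8/3 = (-6/18 + (1/3)*(-1)) - 8/3 = (-6*1/18 - 1/3) - 8/3 = (-1/3 - 1/3) - 8/3 = -2/3 - 8/3 = -10/3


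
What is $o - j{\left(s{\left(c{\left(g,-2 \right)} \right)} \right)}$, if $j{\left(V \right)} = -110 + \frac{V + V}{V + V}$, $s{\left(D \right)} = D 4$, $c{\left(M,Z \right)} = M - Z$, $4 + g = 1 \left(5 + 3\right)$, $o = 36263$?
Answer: $36372$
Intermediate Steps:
$g = 4$ ($g = -4 + 1 \left(5 + 3\right) = -4 + 1 \cdot 8 = -4 + 8 = 4$)
$s{\left(D \right)} = 4 D$
$j{\left(V \right)} = -109$ ($j{\left(V \right)} = -110 + \frac{2 V}{2 V} = -110 + 2 V \frac{1}{2 V} = -110 + 1 = -109$)
$o - j{\left(s{\left(c{\left(g,-2 \right)} \right)} \right)} = 36263 - -109 = 36263 + 109 = 36372$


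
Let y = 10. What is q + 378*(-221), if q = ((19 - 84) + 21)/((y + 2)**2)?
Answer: -3007379/36 ≈ -83538.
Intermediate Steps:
q = -11/36 (q = ((19 - 84) + 21)/((10 + 2)**2) = (-65 + 21)/(12**2) = -44/144 = -44*1/144 = -11/36 ≈ -0.30556)
q + 378*(-221) = -11/36 + 378*(-221) = -11/36 - 83538 = -3007379/36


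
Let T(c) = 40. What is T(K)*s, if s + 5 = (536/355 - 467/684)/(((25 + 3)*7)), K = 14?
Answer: -237762761/1189818 ≈ -199.83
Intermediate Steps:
s = -237762761/47592720 (s = -5 + (536/355 - 467/684)/(((25 + 3)*7)) = -5 + (536*(1/355) - 467*1/684)/((28*7)) = -5 + (536/355 - 467/684)/196 = -5 + (200839/242820)*(1/196) = -5 + 200839/47592720 = -237762761/47592720 ≈ -4.9958)
T(K)*s = 40*(-237762761/47592720) = -237762761/1189818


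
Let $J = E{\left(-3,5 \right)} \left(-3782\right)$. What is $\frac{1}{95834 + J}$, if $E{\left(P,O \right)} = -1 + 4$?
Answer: $\frac{1}{84488} \approx 1.1836 \cdot 10^{-5}$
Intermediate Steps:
$E{\left(P,O \right)} = 3$
$J = -11346$ ($J = 3 \left(-3782\right) = -11346$)
$\frac{1}{95834 + J} = \frac{1}{95834 - 11346} = \frac{1}{84488}$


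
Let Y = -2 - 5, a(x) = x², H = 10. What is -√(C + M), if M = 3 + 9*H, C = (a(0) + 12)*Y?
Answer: -3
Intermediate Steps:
Y = -7
C = -84 (C = (0² + 12)*(-7) = (0 + 12)*(-7) = 12*(-7) = -84)
M = 93 (M = 3 + 9*10 = 3 + 90 = 93)
-√(C + M) = -√(-84 + 93) = -√9 = -1*3 = -3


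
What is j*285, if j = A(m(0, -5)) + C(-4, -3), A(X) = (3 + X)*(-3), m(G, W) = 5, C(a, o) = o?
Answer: -7695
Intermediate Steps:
A(X) = -9 - 3*X
j = -27 (j = (-9 - 3*5) - 3 = (-9 - 15) - 3 = -24 - 3 = -27)
j*285 = -27*285 = -7695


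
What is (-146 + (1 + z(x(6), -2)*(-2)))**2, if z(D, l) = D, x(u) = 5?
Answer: 24025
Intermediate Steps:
(-146 + (1 + z(x(6), -2)*(-2)))**2 = (-146 + (1 + 5*(-2)))**2 = (-146 + (1 - 10))**2 = (-146 - 9)**2 = (-155)**2 = 24025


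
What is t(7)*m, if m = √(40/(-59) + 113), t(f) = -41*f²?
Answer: -94423*√177/59 ≈ -21292.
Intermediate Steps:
m = 47*√177/59 (m = √(40*(-1/59) + 113) = √(-40/59 + 113) = √(6627/59) = 47*√177/59 ≈ 10.598)
t(7)*m = (-41*7²)*(47*√177/59) = (-41*49)*(47*√177/59) = -94423*√177/59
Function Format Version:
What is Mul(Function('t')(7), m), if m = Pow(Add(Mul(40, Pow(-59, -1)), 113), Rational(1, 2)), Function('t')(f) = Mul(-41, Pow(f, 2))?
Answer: Mul(Rational(-94423, 59), Pow(177, Rational(1, 2))) ≈ -21292.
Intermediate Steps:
m = Mul(Rational(47, 59), Pow(177, Rational(1, 2))) (m = Pow(Add(Mul(40, Rational(-1, 59)), 113), Rational(1, 2)) = Pow(Add(Rational(-40, 59), 113), Rational(1, 2)) = Pow(Rational(6627, 59), Rational(1, 2)) = Mul(Rational(47, 59), Pow(177, Rational(1, 2))) ≈ 10.598)
Mul(Function('t')(7), m) = Mul(Mul(-41, Pow(7, 2)), Mul(Rational(47, 59), Pow(177, Rational(1, 2)))) = Mul(Mul(-41, 49), Mul(Rational(47, 59), Pow(177, Rational(1, 2)))) = Mul(-2009, Mul(Rational(47, 59), Pow(177, Rational(1, 2)))) = Mul(Rational(-94423, 59), Pow(177, Rational(1, 2)))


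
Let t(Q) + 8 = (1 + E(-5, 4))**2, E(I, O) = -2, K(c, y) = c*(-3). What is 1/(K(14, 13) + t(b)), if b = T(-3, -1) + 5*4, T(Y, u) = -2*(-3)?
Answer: -1/49 ≈ -0.020408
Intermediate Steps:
K(c, y) = -3*c
T(Y, u) = 6
b = 26 (b = 6 + 5*4 = 6 + 20 = 26)
t(Q) = -7 (t(Q) = -8 + (1 - 2)**2 = -8 + (-1)**2 = -8 + 1 = -7)
1/(K(14, 13) + t(b)) = 1/(-3*14 - 7) = 1/(-42 - 7) = 1/(-49) = -1/49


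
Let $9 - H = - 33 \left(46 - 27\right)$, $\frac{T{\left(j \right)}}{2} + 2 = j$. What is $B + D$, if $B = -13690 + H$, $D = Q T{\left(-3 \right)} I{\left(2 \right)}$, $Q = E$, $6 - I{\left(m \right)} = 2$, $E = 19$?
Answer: $-13814$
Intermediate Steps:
$I{\left(m \right)} = 4$ ($I{\left(m \right)} = 6 - 2 = 4$)
$Q = 19$
$T{\left(j \right)} = -4 + 2 j$
$H = 636$ ($H = 9 - - 33 \left(46 - 27\right) = 9 - \left(-33\right) 19 = 9 - -627 = 9 + 627 = 636$)
$D = -760$ ($D = 19 \left(-4 + 2 \left(-3\right)\right) 4 = 19 \left(-4 - 6\right) 4 = 19 \left(-10\right) 4 = \left(-190\right) 4 = -760$)
$B = -13054$ ($B = -13690 + 636 = -13054$)
$B + D = -13054 - 760 = -13814$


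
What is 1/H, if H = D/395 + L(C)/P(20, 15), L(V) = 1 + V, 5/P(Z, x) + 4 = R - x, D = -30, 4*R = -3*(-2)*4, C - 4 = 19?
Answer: -395/24678 ≈ -0.016006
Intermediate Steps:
C = 23 (C = 4 + 19 = 23)
R = 6 (R = (-3*(-2)*4)/4 = (6*4)/4 = (1/4)*24 = 6)
P(Z, x) = 5/(2 - x) (P(Z, x) = 5/(-4 + (6 - x)) = 5/(2 - x))
H = -24678/395 (H = -30/395 + (1 + 23)/((-5/(-2 + 15))) = -30*1/395 + 24/((-5/13)) = -6/79 + 24/((-5*1/13)) = -6/79 + 24/(-5/13) = -6/79 + 24*(-13/5) = -6/79 - 312/5 = -24678/395 ≈ -62.476)
1/H = 1/(-24678/395) = -395/24678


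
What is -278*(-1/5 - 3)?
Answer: 4448/5 ≈ 889.60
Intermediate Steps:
-278*(-1/5 - 3) = -278*(-1*⅕ - 3) = -278*(-⅕ - 3) = -278*(-16)/5 = -278*(-16/5) = 4448/5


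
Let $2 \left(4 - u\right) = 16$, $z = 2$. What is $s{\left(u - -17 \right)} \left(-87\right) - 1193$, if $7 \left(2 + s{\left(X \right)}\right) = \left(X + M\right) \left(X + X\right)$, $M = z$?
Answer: $- \frac{41063}{7} \approx -5866.1$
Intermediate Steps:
$M = 2$
$u = -4$ ($u = 4 - 8 = -4$)
$s{\left(X \right)} = -2 + \frac{2 X \left(2 + X\right)}{7}$ ($s{\left(X \right)} = -2 + \frac{\left(X + 2\right) \left(X + X\right)}{7} = -2 + \frac{\left(2 + X\right) 2 X}{7} = -2 + \frac{2 X \left(2 + X\right)}{7}$)
$s{\left(u - -17 \right)} \left(-87\right) - 1193 = \left(-2 + \frac{2 \left(-4 - -17\right)^{2}}{7} + \frac{4 \left(-4 - -17\right)}{7}\right) \left(-87\right) - 1193 = \left(-2 + \frac{2 \left(-4 + 17\right)^{2}}{7} + \frac{4 \left(-4 + 17\right)}{7}\right) \left(-87\right) - 1193 = \left(-2 + \frac{2 \cdot 13^{2}}{7} + \frac{4}{7} \cdot 13\right) \left(-87\right) - 1193 = \left(-2 + \frac{2}{7} \cdot 169 + \frac{52}{7}\right) \left(-87\right) - 1193 = \left(-2 + \frac{338}{7} + \frac{52}{7}\right) \left(-87\right) - 1193 = \frac{376}{7} \left(-87\right) - 1193 = - \frac{32712}{7} - 1193 = - \frac{41063}{7}$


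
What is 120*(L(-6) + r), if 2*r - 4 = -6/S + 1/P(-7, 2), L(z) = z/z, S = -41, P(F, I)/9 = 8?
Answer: 90925/246 ≈ 369.61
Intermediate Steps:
P(F, I) = 72 (P(F, I) = 9*8 = 72)
L(z) = 1
r = 12281/5904 (r = 2 + (-6/(-41) + 1/72)/2 = 2 + (-6*(-1/41) + 1*(1/72))/2 = 2 + (6/41 + 1/72)/2 = 2 + (½)*(473/2952) = 2 + 473/5904 = 12281/5904 ≈ 2.0801)
120*(L(-6) + r) = 120*(1 + 12281/5904) = 120*(18185/5904) = 90925/246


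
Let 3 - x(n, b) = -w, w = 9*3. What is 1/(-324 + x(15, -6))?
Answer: -1/294 ≈ -0.0034014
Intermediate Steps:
w = 27
x(n, b) = 30 (x(n, b) = 3 - (-1)*27 = 3 - 1*(-27) = 3 + 27 = 30)
1/(-324 + x(15, -6)) = 1/(-324 + 30) = 1/(-294) = -1/294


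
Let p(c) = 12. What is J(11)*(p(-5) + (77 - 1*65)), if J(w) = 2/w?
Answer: 48/11 ≈ 4.3636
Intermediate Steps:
J(11)*(p(-5) + (77 - 1*65)) = (2/11)*(12 + (77 - 1*65)) = (2*(1/11))*(12 + (77 - 65)) = 2*(12 + 12)/11 = (2/11)*24 = 48/11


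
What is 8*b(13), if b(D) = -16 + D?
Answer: -24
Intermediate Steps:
8*b(13) = 8*(-16 + 13) = 8*(-3) = -24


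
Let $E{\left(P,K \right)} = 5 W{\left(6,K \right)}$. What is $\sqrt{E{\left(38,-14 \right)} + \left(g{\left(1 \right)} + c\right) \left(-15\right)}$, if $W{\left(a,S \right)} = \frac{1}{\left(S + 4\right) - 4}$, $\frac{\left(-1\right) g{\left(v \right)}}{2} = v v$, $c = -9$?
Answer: $\frac{\sqrt{32270}}{14} \approx 12.831$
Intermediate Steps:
$g{\left(v \right)} = - 2 v^{2}$ ($g{\left(v \right)} = - 2 v v = - 2 v^{2}$)
$W{\left(a,S \right)} = \frac{1}{S}$ ($W{\left(a,S \right)} = \frac{1}{\left(4 + S\right) - 4} = \frac{1}{S}$)
$E{\left(P,K \right)} = \frac{5}{K}$
$\sqrt{E{\left(38,-14 \right)} + \left(g{\left(1 \right)} + c\right) \left(-15\right)} = \sqrt{\frac{5}{-14} + \left(- 2 \cdot 1^{2} - 9\right) \left(-15\right)} = \sqrt{5 \left(- \frac{1}{14}\right) + \left(\left(-2\right) 1 - 9\right) \left(-15\right)} = \sqrt{- \frac{5}{14} + \left(-2 - 9\right) \left(-15\right)} = \sqrt{- \frac{5}{14} - -165} = \sqrt{- \frac{5}{14} + 165} = \sqrt{\frac{2305}{14}} = \frac{\sqrt{32270}}{14}$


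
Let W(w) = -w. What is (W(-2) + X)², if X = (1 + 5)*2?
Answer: 196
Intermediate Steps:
X = 12 (X = 6*2 = 12)
(W(-2) + X)² = (-1*(-2) + 12)² = (2 + 12)² = 14² = 196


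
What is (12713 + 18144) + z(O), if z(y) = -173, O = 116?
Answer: 30684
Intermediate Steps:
(12713 + 18144) + z(O) = (12713 + 18144) - 173 = 30857 - 173 = 30684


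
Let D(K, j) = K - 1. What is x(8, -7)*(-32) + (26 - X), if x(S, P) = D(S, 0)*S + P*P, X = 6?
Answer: -3340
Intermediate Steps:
D(K, j) = -1 + K
x(S, P) = P² + S*(-1 + S) (x(S, P) = (-1 + S)*S + P*P = S*(-1 + S) + P² = P² + S*(-1 + S))
x(8, -7)*(-32) + (26 - X) = ((-7)² + 8*(-1 + 8))*(-32) + (26 - 1*6) = (49 + 8*7)*(-32) + (26 - 6) = (49 + 56)*(-32) + 20 = 105*(-32) + 20 = -3360 + 20 = -3340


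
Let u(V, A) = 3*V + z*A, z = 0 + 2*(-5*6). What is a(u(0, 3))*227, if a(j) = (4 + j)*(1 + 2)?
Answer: -119856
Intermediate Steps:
z = -60 (z = 0 + 2*(-30) = 0 - 60 = -60)
u(V, A) = -60*A + 3*V (u(V, A) = 3*V - 60*A = -60*A + 3*V)
a(j) = 12 + 3*j (a(j) = (4 + j)*3 = 12 + 3*j)
a(u(0, 3))*227 = (12 + 3*(-60*3 + 3*0))*227 = (12 + 3*(-180 + 0))*227 = (12 + 3*(-180))*227 = (12 - 540)*227 = -528*227 = -119856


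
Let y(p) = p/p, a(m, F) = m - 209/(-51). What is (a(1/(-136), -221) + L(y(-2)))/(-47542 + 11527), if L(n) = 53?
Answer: -23293/14694120 ≈ -0.0015852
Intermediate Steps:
a(m, F) = 209/51 + m (a(m, F) = m - 209*(-1/51) = m + 209/51 = 209/51 + m)
y(p) = 1
(a(1/(-136), -221) + L(y(-2)))/(-47542 + 11527) = ((209/51 + 1/(-136)) + 53)/(-47542 + 11527) = ((209/51 - 1/136) + 53)/(-36015) = (1669/408 + 53)*(-1/36015) = (23293/408)*(-1/36015) = -23293/14694120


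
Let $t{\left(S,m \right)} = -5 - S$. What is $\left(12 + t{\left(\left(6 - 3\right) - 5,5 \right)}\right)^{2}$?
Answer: $81$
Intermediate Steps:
$\left(12 + t{\left(\left(6 - 3\right) - 5,5 \right)}\right)^{2} = \left(12 - 3\right)^{2} = 9^{2} = 81$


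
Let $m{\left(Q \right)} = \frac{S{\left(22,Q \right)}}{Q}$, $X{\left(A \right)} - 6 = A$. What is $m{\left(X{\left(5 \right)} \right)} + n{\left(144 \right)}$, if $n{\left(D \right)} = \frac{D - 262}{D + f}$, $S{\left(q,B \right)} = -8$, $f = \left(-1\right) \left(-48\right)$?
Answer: $- \frac{1417}{1056} \approx -1.3419$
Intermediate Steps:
$X{\left(A \right)} = 6 + A$
$f = 48$
$m{\left(Q \right)} = - \frac{8}{Q}$
$n{\left(D \right)} = \frac{-262 + D}{48 + D}$ ($n{\left(D \right)} = \frac{D - 262}{D + 48} = \frac{-262 + D}{48 + D}$)
$m{\left(X{\left(5 \right)} \right)} + n{\left(144 \right)} = - \frac{8}{6 + 5} + \frac{-262 + 144}{48 + 144} = - \frac{8}{11} + \frac{1}{192} \left(-118\right) = \left(-8\right) \frac{1}{11} + \frac{1}{192} \left(-118\right) = - \frac{8}{11} - \frac{59}{96} = - \frac{1417}{1056}$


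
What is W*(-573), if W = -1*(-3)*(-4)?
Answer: 6876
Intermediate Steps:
W = -12 (W = 3*(-4) = -12)
W*(-573) = -12*(-573) = 6876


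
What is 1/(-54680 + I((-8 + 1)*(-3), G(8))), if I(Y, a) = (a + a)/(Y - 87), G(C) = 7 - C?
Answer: -33/1804439 ≈ -1.8288e-5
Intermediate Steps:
I(Y, a) = 2*a/(-87 + Y) (I(Y, a) = (2*a)/(-87 + Y) = 2*a/(-87 + Y))
1/(-54680 + I((-8 + 1)*(-3), G(8))) = 1/(-54680 + 2*(7 - 1*8)/(-87 + (-8 + 1)*(-3))) = 1/(-54680 + 2*(7 - 8)/(-87 - 7*(-3))) = 1/(-54680 + 2*(-1)/(-87 + 21)) = 1/(-54680 + 2*(-1)/(-66)) = 1/(-54680 + 2*(-1)*(-1/66)) = 1/(-54680 + 1/33) = 1/(-1804439/33) = -33/1804439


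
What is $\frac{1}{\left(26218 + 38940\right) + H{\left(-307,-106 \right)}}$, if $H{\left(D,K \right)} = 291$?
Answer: $\frac{1}{65449} \approx 1.5279 \cdot 10^{-5}$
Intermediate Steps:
$\frac{1}{\left(26218 + 38940\right) + H{\left(-307,-106 \right)}} = \frac{1}{\left(26218 + 38940\right) + 291} = \frac{1}{65158 + 291} = \frac{1}{65449}$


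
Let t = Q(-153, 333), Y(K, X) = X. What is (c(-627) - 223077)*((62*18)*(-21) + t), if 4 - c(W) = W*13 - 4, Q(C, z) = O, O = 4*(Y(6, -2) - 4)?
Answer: 5041976280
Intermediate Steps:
O = -24 (O = 4*(-2 - 4) = 4*(-6) = -24)
Q(C, z) = -24
c(W) = 8 - 13*W (c(W) = 4 - (W*13 - 4) = 4 - (13*W - 4) = 4 - (-4 + 13*W) = 4 + (4 - 13*W) = 8 - 13*W)
t = -24
(c(-627) - 223077)*((62*18)*(-21) + t) = ((8 - 13*(-627)) - 223077)*((62*18)*(-21) - 24) = ((8 + 8151) - 223077)*(1116*(-21) - 24) = (8159 - 223077)*(-23436 - 24) = -214918*(-23460) = 5041976280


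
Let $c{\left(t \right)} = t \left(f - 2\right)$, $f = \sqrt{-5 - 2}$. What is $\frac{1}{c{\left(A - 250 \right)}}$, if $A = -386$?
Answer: $\frac{1}{3498} + \frac{i \sqrt{7}}{6996} \approx 0.00028588 + 0.00037818 i$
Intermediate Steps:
$f = i \sqrt{7}$ ($f = \sqrt{-7} = i \sqrt{7} \approx 2.6458 i$)
$c{\left(t \right)} = t \left(-2 + i \sqrt{7}\right)$ ($c{\left(t \right)} = t \left(i \sqrt{7} - 2\right) = t \left(-2 + i \sqrt{7}\right)$)
$\frac{1}{c{\left(A - 250 \right)}} = \frac{1}{\left(-386 - 250\right) \left(-2 + i \sqrt{7}\right)} = \frac{1}{\left(-636\right) \left(-2 + i \sqrt{7}\right)} = \frac{1}{1272 - 636 i \sqrt{7}}$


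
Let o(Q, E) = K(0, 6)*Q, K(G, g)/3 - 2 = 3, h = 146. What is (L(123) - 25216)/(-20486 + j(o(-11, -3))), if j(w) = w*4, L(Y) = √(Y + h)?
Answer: 12608/10573 - √269/21146 ≈ 1.1917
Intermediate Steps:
K(G, g) = 15 (K(G, g) = 6 + 3*3 = 6 + 9 = 15)
o(Q, E) = 15*Q
L(Y) = √(146 + Y) (L(Y) = √(Y + 146) = √(146 + Y))
j(w) = 4*w
(L(123) - 25216)/(-20486 + j(o(-11, -3))) = (√(146 + 123) - 25216)/(-20486 + 4*(15*(-11))) = (√269 - 25216)/(-20486 + 4*(-165)) = (-25216 + √269)/(-20486 - 660) = (-25216 + √269)/(-21146) = (-25216 + √269)*(-1/21146) = 12608/10573 - √269/21146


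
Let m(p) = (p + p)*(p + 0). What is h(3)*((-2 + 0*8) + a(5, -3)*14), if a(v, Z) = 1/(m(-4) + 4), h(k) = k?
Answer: -29/6 ≈ -4.8333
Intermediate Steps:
m(p) = 2*p² (m(p) = (2*p)*p = 2*p²)
a(v, Z) = 1/36 (a(v, Z) = 1/(2*(-4)² + 4) = 1/(2*16 + 4) = 1/(32 + 4) = 1/36)
h(3)*((-2 + 0*8) + a(5, -3)*14) = 3*((-2 + 0*8) + (1/36)*14) = 3*((-2 + 0) + 7/18) = 3*(-2 + 7/18) = 3*(-29/18) = -29/6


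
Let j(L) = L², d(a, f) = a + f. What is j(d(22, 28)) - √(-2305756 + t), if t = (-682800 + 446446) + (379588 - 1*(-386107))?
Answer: 2500 - I*√1776415 ≈ 2500.0 - 1332.8*I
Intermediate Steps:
t = 529341 (t = -236354 + (379588 + 386107) = -236354 + 765695 = 529341)
j(d(22, 28)) - √(-2305756 + t) = (22 + 28)² - √(-2305756 + 529341) = 50² - √(-1776415) = 2500 - I*√1776415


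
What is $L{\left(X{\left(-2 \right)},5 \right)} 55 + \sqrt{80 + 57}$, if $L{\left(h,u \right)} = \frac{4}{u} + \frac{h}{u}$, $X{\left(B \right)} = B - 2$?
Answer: $\sqrt{137} \approx 11.705$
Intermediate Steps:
$X{\left(B \right)} = -2 + B$
$L{\left(X{\left(-2 \right)},5 \right)} 55 + \sqrt{80 + 57} = \frac{4 - 4}{5} \cdot 55 + \sqrt{80 + 57} = \frac{4 - 4}{5} \cdot 55 + \sqrt{137} = \frac{1}{5} \cdot 0 \cdot 55 + \sqrt{137} = 0 \cdot 55 + \sqrt{137} = 0 + \sqrt{137} = \sqrt{137}$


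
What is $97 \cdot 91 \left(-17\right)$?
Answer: $-150059$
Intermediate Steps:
$97 \cdot 91 \left(-17\right) = 8827 \left(-17\right) = -150059$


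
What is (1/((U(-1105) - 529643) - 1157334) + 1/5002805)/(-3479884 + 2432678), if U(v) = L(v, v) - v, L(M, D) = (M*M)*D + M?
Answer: -1345916797/7077423772231273293660 ≈ -1.9017e-13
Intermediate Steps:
L(M, D) = M + D*M² (L(M, D) = M²*D + M = D*M² + M = M + D*M²)
U(v) = -v + v*(1 + v²) (U(v) = v*(1 + v*v) - v = v*(1 + v²) - v = -v + v*(1 + v²))
(1/((U(-1105) - 529643) - 1157334) + 1/5002805)/(-3479884 + 2432678) = (1/(((-1105)³ - 529643) - 1157334) + 1/5002805)/(-3479884 + 2432678) = (1/((-1349232625 - 529643) - 1157334) + 1/5002805)/(-1047206) = (1/(-1349762268 - 1157334) + 1/5002805)*(-1/1047206) = (1/(-1350919602) + 1/5002805)*(-1/1047206) = (-1/1350919602 + 1/5002805)*(-1/1047206) = (1345916797/6758387339483610)*(-1/1047206) = -1345916797/7077423772231273293660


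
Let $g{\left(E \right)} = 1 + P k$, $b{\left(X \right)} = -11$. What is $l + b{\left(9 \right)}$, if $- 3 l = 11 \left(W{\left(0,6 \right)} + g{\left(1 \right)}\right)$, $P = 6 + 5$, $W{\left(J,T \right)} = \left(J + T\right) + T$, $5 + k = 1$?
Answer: $\frac{308}{3} \approx 102.67$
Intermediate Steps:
$k = -4$ ($k = -5 + 1 = -4$)
$W{\left(J,T \right)} = J + 2 T$
$P = 11$
$g{\left(E \right)} = -43$ ($g{\left(E \right)} = 1 + 11 \left(-4\right) = 1 - 44 = -43$)
$l = \frac{341}{3}$ ($l = - \frac{11 \left(\left(0 + 2 \cdot 6\right) - 43\right)}{3} = - \frac{11 \left(\left(0 + 12\right) - 43\right)}{3} = - \frac{11 \left(12 - 43\right)}{3} = - \frac{11 \left(-31\right)}{3} = \left(- \frac{1}{3}\right) \left(-341\right) = \frac{341}{3} \approx 113.67$)
$l + b{\left(9 \right)} = \frac{341}{3} - 11 = \frac{308}{3}$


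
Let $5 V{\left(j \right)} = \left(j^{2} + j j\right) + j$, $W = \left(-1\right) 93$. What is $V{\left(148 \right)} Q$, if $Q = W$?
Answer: $- \frac{4087908}{5} \approx -8.1758 \cdot 10^{5}$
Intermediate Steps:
$W = -93$
$V{\left(j \right)} = \frac{j}{5} + \frac{2 j^{2}}{5}$ ($V{\left(j \right)} = \frac{\left(j^{2} + j j\right) + j}{5} = \frac{\left(j^{2} + j^{2}\right) + j}{5} = \frac{2 j^{2} + j}{5} = \frac{j + 2 j^{2}}{5} = \frac{j}{5} + \frac{2 j^{2}}{5}$)
$Q = -93$
$V{\left(148 \right)} Q = \frac{1}{5} \cdot 148 \left(1 + 2 \cdot 148\right) \left(-93\right) = \frac{1}{5} \cdot 148 \left(1 + 296\right) \left(-93\right) = \frac{1}{5} \cdot 148 \cdot 297 \left(-93\right) = \frac{43956}{5} \left(-93\right) = - \frac{4087908}{5}$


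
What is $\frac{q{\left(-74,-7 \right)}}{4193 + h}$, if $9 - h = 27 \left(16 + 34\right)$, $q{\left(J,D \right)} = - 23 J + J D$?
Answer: $\frac{555}{713} \approx 0.7784$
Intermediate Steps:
$q{\left(J,D \right)} = - 23 J + D J$
$h = -1341$ ($h = 9 - 27 \left(16 + 34\right) = 9 - 27 \cdot 50 = 9 - 1350 = -1341$)
$\frac{q{\left(-74,-7 \right)}}{4193 + h} = \frac{\left(-74\right) \left(-23 - 7\right)}{4193 - 1341} = \frac{\left(-74\right) \left(-30\right)}{2852} = 2220 \cdot \frac{1}{2852} = \frac{555}{713}$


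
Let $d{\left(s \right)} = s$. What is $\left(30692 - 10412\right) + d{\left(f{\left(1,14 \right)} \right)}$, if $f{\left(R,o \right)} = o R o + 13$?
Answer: $20489$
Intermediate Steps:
$f{\left(R,o \right)} = 13 + R o^{2}$ ($f{\left(R,o \right)} = R o o + 13 = R o^{2} + 13 = 13 + R o^{2}$)
$\left(30692 - 10412\right) + d{\left(f{\left(1,14 \right)} \right)} = \left(30692 - 10412\right) + \left(13 + 1 \cdot 14^{2}\right) = 20280 + \left(13 + 1 \cdot 196\right) = 20280 + \left(13 + 196\right) = 20280 + 209 = 20489$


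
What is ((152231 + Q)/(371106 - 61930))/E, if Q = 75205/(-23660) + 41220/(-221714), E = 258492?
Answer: 157504657241/82689959482492544 ≈ 1.9048e-6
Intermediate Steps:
Q = -10443353/3103996 (Q = 75205*(-1/23660) + 41220*(-1/221714) = -89/28 - 20610/110857 = -10443353/3103996 ≈ -3.3645)
((152231 + Q)/(371106 - 61930))/E = ((152231 - 10443353/3103996)/(371106 - 61930))/258492 = ((472513971723/3103996)/309176)*(1/258492) = ((472513971723/3103996)*(1/309176))*(1/258492) = (472513971723/959681067296)*(1/258492) = 157504657241/82689959482492544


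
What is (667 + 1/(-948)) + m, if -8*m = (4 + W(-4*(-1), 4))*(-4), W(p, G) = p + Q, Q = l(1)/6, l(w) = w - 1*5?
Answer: 635791/948 ≈ 670.67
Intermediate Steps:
l(w) = -5 + w (l(w) = w - 5 = -5 + w)
Q = -2/3 (Q = (-5 + 1)/6 = -4*1/6 = -2/3 ≈ -0.66667)
W(p, G) = -2/3 + p (W(p, G) = p - 2/3 = -2/3 + p)
m = 11/3 (m = -(4 + (-2/3 - 4*(-1)))*(-4)/8 = -(4 + (-2/3 + 4))*(-4)/8 = -(4 + 10/3)*(-4)/8 = -11*(-4)/12 = -1/8*(-88/3) = 11/3 ≈ 3.6667)
(667 + 1/(-948)) + m = (667 + 1/(-948)) + 11/3 = (667 - 1/948) + 11/3 = 632315/948 + 11/3 = 635791/948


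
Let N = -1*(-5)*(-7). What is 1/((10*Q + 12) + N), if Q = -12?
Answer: -1/143 ≈ -0.0069930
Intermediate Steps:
N = -35 (N = 5*(-7) = -35)
1/((10*Q + 12) + N) = 1/((10*(-12) + 12) - 35) = 1/((-120 + 12) - 35) = 1/(-108 - 35) = 1/(-143) = -1/143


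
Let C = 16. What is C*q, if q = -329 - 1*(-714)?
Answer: 6160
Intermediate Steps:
q = 385 (q = -329 + 714 = 385)
C*q = 16*385 = 6160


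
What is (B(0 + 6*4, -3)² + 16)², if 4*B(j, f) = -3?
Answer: 70225/256 ≈ 274.32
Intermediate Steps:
B(j, f) = -¾ (B(j, f) = (¼)*(-3) = -¾)
(B(0 + 6*4, -3)² + 16)² = ((-¾)² + 16)² = (9/16 + 16)² = (265/16)² = 70225/256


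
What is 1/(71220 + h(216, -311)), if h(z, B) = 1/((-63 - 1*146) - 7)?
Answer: 216/15383519 ≈ 1.4041e-5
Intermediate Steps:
h(z, B) = -1/216 (h(z, B) = 1/((-63 - 146) - 7) = 1/(-209 - 7) = 1/(-216) = -1/216)
1/(71220 + h(216, -311)) = 1/(71220 - 1/216) = 1/(15383519/216) = 216/15383519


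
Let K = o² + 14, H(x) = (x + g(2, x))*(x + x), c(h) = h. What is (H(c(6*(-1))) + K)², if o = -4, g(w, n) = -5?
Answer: 26244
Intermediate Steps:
H(x) = 2*x*(-5 + x) (H(x) = (x - 5)*(x + x) = (-5 + x)*(2*x) = 2*x*(-5 + x))
K = 30 (K = (-4)² + 14 = 16 + 14 = 30)
(H(c(6*(-1))) + K)² = (2*(6*(-1))*(-5 + 6*(-1)) + 30)² = (2*(-6)*(-5 - 6) + 30)² = (2*(-6)*(-11) + 30)² = (132 + 30)² = 162² = 26244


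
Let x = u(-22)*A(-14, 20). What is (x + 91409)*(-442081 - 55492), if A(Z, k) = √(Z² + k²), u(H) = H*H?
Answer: -45482650357 - 481650664*√149 ≈ -5.1362e+10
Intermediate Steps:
u(H) = H²
x = 968*√149 (x = (-22)²*√((-14)² + 20²) = 484*√(196 + 400) = 484*√596 = 484*(2*√149) = 968*√149 ≈ 11816.)
(x + 91409)*(-442081 - 55492) = (968*√149 + 91409)*(-442081 - 55492) = (91409 + 968*√149)*(-497573) = -45482650357 - 481650664*√149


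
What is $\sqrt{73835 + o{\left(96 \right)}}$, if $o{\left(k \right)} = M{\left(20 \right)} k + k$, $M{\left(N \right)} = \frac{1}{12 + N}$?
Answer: $\sqrt{73934} \approx 271.91$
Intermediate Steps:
$o{\left(k \right)} = \frac{33 k}{32}$ ($o{\left(k \right)} = \frac{k}{12 + 20} + k = \frac{k}{32} + k = \frac{33 k}{32}$)
$\sqrt{73835 + o{\left(96 \right)}} = \sqrt{73835 + \frac{33}{32} \cdot 96} = \sqrt{73835 + 99} = \sqrt{73934}$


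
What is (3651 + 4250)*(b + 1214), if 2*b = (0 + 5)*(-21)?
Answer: 18354023/2 ≈ 9.1770e+6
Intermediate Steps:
b = -105/2 (b = ((0 + 5)*(-21))/2 = (5*(-21))/2 = (½)*(-105) = -105/2 ≈ -52.500)
(3651 + 4250)*(b + 1214) = (3651 + 4250)*(-105/2 + 1214) = 7901*(2323/2) = 18354023/2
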